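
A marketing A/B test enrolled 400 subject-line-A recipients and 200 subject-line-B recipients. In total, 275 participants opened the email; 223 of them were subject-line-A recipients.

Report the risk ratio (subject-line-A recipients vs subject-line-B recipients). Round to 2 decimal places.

subject-line-A recipients without the outcome: 400 − 223 = 177
subject-line-B recipients with the outcome: 275 − 223 = 52
subject-line-B recipients without the outcome: 200 − 52 = 148
risk, subject-line-A recipients = 223/400 = 0.5575
risk, subject-line-B recipients = 52/200 = 0.2600
RR = 0.5575 / 0.2600 = 2.14

RR ≈ 2.14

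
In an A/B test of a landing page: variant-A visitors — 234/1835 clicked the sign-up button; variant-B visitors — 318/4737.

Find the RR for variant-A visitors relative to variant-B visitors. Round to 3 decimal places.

risk, variant-A visitors = 234/1835 = 0.1275
risk, variant-B visitors = 318/4737 = 0.0671
RR = 0.1275 / 0.0671 = 1.900

RR: 1.900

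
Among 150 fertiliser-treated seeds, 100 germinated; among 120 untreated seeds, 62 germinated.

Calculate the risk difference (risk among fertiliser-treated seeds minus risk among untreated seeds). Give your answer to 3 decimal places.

risk, fertiliser-treated seeds = 100/150 = 0.6667
risk, untreated seeds = 62/120 = 0.5167
risk difference = 0.6667 − 0.5167 = 0.150

RD: 0.150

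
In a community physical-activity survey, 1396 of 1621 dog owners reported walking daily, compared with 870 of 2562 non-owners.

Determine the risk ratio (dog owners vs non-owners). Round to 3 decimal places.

RR = 2.536

risk, dog owners = 1396/1621 = 0.8612
risk, non-owners = 870/2562 = 0.3396
RR = 0.8612 / 0.3396 = 2.536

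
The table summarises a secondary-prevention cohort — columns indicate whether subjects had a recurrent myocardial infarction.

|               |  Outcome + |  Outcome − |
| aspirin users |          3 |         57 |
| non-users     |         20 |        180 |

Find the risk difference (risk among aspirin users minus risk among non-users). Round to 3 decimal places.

risk, aspirin users = 3/60 = 0.0500
risk, non-users = 20/200 = 0.1000
risk difference = 0.0500 − 0.1000 = -0.050

RD: -0.050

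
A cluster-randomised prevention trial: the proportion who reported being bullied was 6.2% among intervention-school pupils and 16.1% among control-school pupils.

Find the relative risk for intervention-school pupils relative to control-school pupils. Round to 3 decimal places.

RR = 0.0620 / 0.1610 = 0.385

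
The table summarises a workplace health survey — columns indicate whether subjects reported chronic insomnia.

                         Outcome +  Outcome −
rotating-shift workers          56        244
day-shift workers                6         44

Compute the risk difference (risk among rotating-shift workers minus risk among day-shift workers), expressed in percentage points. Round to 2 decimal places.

RD = 6.67

risk, rotating-shift workers = 56/300 = 0.1867
risk, day-shift workers = 6/50 = 0.1200
risk difference = 0.1867 − 0.1200 = 0.0667 → 6.67 percentage points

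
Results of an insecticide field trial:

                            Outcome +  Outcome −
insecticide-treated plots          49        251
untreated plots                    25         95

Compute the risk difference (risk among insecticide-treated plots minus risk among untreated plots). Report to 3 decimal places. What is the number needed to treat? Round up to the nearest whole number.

RD = -0.045; NNT = 23

risk, insecticide-treated plots = 49/300 = 0.1633
risk, untreated plots = 25/120 = 0.2083
risk difference = 0.1633 − 0.2083 = -0.045
absolute risk difference = 0.045000
1 / 0.045000 = 22.222 → round up → 23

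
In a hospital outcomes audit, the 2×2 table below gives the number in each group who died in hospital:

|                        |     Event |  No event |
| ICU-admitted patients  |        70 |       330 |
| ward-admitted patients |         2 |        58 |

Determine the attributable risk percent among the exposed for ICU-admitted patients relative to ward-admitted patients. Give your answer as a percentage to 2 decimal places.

risk, ICU-admitted patients = 70/400 = 0.17500
risk, ward-admitted patients = 2/60 = 0.03333
AR% = (0.17500 − 0.03333) / 0.17500 = 0.8095 → 80.95%

80.95%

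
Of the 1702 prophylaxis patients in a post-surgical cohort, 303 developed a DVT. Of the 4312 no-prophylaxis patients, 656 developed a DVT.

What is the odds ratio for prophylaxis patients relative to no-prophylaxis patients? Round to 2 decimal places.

OR = (303 × 3656) / (1399 × 656) = 1107768/917744 ≈ 1.21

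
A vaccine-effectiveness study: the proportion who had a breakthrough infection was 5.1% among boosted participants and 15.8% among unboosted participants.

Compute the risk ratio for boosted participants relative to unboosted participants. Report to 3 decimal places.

RR = 0.0510 / 0.1580 = 0.323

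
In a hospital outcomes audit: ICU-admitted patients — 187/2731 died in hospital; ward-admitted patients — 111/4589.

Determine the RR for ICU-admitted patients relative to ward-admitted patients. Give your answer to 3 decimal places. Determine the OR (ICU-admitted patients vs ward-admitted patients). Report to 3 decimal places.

risk, ICU-admitted patients = 187/2731 = 0.06847
risk, ward-admitted patients = 111/4589 = 0.02419
RR = 0.06847 / 0.02419 = 2.831
OR = (187 × 4478) / (2544 × 111) = 837386/282384 ≈ 2.965

RR = 2.831; OR = 2.965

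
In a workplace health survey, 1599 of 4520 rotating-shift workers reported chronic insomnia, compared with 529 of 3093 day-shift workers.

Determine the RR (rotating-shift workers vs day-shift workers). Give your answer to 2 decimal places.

risk, rotating-shift workers = 1599/4520 = 0.3538
risk, day-shift workers = 529/3093 = 0.1710
RR = 0.3538 / 0.1710 = 2.07

RR = 2.07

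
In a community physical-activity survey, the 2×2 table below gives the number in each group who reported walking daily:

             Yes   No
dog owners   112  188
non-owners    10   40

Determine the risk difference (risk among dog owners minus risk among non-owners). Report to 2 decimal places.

risk, dog owners = 112/300 = 0.3733
risk, non-owners = 10/50 = 0.2000
risk difference = 0.3733 − 0.2000 = 0.17

0.17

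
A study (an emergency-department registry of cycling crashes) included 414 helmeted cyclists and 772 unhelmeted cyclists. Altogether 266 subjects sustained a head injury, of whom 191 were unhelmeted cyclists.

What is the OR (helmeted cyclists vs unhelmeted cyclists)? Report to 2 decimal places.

helmeted cyclists with the outcome: 266 − 191 = 75
helmeted cyclists without the outcome: 414 − 75 = 339
unhelmeted cyclists without the outcome: 772 − 191 = 581
OR = (75 × 581) / (339 × 191) = 43575/64749 ≈ 0.67

0.67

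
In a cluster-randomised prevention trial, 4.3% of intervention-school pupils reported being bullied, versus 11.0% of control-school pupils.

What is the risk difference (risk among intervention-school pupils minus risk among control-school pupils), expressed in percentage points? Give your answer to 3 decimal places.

risk difference = 0.04300 − 0.11000 = -0.06700 → -6.700 percentage points

-6.700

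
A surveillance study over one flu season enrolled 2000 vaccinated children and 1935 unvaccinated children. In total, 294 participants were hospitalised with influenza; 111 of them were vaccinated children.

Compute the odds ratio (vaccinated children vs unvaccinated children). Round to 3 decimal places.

vaccinated children without the outcome: 2000 − 111 = 1889
unvaccinated children with the outcome: 294 − 111 = 183
unvaccinated children without the outcome: 1935 − 183 = 1752
OR = (111 × 1752) / (1889 × 183) = 194472/345687 ≈ 0.563

0.563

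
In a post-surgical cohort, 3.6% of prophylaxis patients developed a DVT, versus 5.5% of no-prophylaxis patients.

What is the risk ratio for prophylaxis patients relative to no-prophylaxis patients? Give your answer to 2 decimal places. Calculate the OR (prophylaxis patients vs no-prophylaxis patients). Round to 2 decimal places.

RR = 0.65; OR = 0.64

RR = 0.03600 / 0.05500 = 0.65
odds, prophylaxis patients = 0.03600/0.96400 = 0.03734
odds, no-prophylaxis patients = 0.05500/0.94500 = 0.05820
OR = 0.03734 / 0.05820 = 0.64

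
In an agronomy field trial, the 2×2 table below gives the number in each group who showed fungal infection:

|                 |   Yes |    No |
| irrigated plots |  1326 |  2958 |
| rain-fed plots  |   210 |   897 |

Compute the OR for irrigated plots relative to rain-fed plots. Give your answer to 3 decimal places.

OR = (1326 × 897) / (2958 × 210) = 1189422/621180 ≈ 1.915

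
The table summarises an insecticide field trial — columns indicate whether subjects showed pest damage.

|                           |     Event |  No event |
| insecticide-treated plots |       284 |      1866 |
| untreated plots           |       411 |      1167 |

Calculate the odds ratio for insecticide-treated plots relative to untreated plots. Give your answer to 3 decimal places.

OR = (284 × 1167) / (1866 × 411) = 331428/766926 ≈ 0.432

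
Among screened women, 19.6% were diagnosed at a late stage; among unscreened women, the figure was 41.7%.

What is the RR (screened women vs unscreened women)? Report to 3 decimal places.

RR = 0.1960 / 0.4170 = 0.470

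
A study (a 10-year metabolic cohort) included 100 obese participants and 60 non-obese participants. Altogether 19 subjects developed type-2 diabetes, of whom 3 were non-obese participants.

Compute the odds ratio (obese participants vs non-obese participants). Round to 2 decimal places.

obese participants with the outcome: 19 − 3 = 16
obese participants without the outcome: 100 − 16 = 84
non-obese participants without the outcome: 60 − 3 = 57
OR = (16 × 57) / (84 × 3) = 912/252 ≈ 3.62

OR = 3.62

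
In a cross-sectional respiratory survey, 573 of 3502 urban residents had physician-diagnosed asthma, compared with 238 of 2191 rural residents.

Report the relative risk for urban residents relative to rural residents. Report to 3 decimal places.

risk, urban residents = 573/3502 = 0.1636
risk, rural residents = 238/2191 = 0.1086
RR = 0.1636 / 0.1086 = 1.506

1.506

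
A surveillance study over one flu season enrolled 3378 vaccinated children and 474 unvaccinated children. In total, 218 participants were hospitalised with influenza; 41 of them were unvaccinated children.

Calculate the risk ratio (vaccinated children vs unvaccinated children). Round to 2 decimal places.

vaccinated children with the outcome: 218 − 41 = 177
vaccinated children without the outcome: 3378 − 177 = 3201
unvaccinated children without the outcome: 474 − 41 = 433
risk, vaccinated children = 177/3378 = 0.0524
risk, unvaccinated children = 41/474 = 0.0865
RR = 0.0524 / 0.0865 = 0.61

RR ≈ 0.61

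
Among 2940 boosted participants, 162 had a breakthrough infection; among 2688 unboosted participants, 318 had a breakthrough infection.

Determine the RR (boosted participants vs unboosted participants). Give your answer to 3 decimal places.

0.466

risk, boosted participants = 162/2940 = 0.0551
risk, unboosted participants = 318/2688 = 0.1183
RR = 0.0551 / 0.1183 = 0.466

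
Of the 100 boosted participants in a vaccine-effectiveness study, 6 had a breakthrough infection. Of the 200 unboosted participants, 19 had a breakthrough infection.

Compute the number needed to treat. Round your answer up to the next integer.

NNT ≈ 29

risk, boosted participants = 6/100 = 0.060000
risk, unboosted participants = 19/200 = 0.095000
absolute risk difference = 0.035000
1 / 0.035000 = 28.571 → round up → 29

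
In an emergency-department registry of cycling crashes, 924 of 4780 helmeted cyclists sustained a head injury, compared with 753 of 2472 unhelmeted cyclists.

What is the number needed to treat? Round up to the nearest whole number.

9

risk, helmeted cyclists = 924/4780 = 0.193305
risk, unhelmeted cyclists = 753/2472 = 0.304612
absolute risk difference = 0.111306
1 / 0.111306 = 8.984 → round up → 9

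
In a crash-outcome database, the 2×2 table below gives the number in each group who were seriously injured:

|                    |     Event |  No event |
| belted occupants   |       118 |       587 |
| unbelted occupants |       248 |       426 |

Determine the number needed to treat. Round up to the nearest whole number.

5

risk, belted occupants = 118/705 = 0.167376
risk, unbelted occupants = 248/674 = 0.367953
absolute risk difference = 0.200577
1 / 0.200577 = 4.986 → round up → 5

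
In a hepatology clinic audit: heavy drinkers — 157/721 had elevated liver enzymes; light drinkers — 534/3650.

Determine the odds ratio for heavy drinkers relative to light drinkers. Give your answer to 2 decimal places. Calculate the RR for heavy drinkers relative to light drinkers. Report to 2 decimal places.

OR = (157 × 3116) / (564 × 534) = 489212/301176 ≈ 1.62
risk, heavy drinkers = 157/721 = 0.2178
risk, light drinkers = 534/3650 = 0.1463
RR = 0.2178 / 0.1463 = 1.49

OR = 1.62; RR = 1.49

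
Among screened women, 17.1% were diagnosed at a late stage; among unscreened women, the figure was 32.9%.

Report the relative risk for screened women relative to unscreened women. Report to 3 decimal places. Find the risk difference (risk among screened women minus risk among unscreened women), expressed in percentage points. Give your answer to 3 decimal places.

RR = 0.520; RD = -15.800

RR = 0.1710 / 0.3290 = 0.520
risk difference = 0.1710 − 0.3290 = -0.1580 → -15.800 percentage points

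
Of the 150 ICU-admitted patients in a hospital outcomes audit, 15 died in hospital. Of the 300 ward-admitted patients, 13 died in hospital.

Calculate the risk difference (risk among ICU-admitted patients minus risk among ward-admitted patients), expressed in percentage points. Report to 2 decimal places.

risk, ICU-admitted patients = 15/150 = 0.10000
risk, ward-admitted patients = 13/300 = 0.04333
risk difference = 0.10000 − 0.04333 = 0.05667 → 5.67 percentage points

RD = 5.67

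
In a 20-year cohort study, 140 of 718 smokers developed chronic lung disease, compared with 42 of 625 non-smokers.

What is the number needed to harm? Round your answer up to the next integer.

risk, smokers = 140/718 = 0.194986
risk, non-smokers = 42/625 = 0.067200
absolute risk difference = 0.127786
1 / 0.127786 = 7.826 → round up → 8

NNH = 8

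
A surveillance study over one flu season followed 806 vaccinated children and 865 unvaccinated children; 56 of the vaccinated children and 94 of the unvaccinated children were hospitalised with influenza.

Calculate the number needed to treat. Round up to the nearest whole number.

risk, vaccinated children = 56/806 = 0.069479
risk, unvaccinated children = 94/865 = 0.108671
absolute risk difference = 0.039192
1 / 0.039192 = 25.515 → round up → 26

NNT ≈ 26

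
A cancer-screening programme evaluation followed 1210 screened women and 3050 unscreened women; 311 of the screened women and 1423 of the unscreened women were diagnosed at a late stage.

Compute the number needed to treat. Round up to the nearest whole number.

risk, screened women = 311/1210 = 0.257025
risk, unscreened women = 1423/3050 = 0.466557
absolute risk difference = 0.209533
1 / 0.209533 = 4.773 → round up → 5

5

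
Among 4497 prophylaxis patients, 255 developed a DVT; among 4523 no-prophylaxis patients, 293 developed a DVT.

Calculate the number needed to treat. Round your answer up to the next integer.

risk, prophylaxis patients = 255/4497 = 0.056704
risk, no-prophylaxis patients = 293/4523 = 0.064780
absolute risk difference = 0.008076
1 / 0.008076 = 123.824 → round up → 124

124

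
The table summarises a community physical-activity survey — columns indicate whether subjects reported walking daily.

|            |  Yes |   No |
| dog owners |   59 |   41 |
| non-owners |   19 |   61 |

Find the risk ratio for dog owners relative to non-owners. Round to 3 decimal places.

RR: 2.484

risk, dog owners = 59/100 = 0.5900
risk, non-owners = 19/80 = 0.2375
RR = 0.5900 / 0.2375 = 2.484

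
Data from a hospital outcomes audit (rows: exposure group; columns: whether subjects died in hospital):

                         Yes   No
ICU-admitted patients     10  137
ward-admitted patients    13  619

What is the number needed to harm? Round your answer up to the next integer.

22

risk, ICU-admitted patients = 10/147 = 0.068027
risk, ward-admitted patients = 13/632 = 0.020570
absolute risk difference = 0.047458
1 / 0.047458 = 21.071 → round up → 22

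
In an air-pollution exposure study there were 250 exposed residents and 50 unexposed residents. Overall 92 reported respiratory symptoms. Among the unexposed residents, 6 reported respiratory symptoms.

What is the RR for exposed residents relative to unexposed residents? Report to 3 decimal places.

RR ≈ 2.867

exposed residents with the outcome: 92 − 6 = 86
exposed residents without the outcome: 250 − 86 = 164
unexposed residents without the outcome: 50 − 6 = 44
risk, exposed residents = 86/250 = 0.3440
risk, unexposed residents = 6/50 = 0.1200
RR = 0.3440 / 0.1200 = 2.867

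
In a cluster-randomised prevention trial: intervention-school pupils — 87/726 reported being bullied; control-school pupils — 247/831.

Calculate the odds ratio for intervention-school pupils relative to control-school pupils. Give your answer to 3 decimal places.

odds, intervention-school pupils = 87/639 = 0.1362
odds, control-school pupils = 247/584 = 0.4229
OR = 0.1362 / 0.4229 = 0.322

OR ≈ 0.322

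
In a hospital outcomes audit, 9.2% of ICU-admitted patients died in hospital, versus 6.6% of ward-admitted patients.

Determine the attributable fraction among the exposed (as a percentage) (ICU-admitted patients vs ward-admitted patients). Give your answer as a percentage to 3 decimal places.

AR% = (0.0920 − 0.0660) / 0.0920 = 0.2826 → 28.261%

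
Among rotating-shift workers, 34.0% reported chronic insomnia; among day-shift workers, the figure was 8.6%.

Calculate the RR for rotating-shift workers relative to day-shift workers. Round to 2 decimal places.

RR = 0.3400 / 0.0860 = 3.95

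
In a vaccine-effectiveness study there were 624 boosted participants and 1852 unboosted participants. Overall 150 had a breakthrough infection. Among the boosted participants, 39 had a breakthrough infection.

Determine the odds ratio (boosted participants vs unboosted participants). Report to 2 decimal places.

OR ≈ 1.05

boosted participants without the outcome: 624 − 39 = 585
unboosted participants with the outcome: 150 − 39 = 111
unboosted participants without the outcome: 1852 − 111 = 1741
odds, boosted participants = 39/585 = 0.0667
odds, unboosted participants = 111/1741 = 0.0638
OR = 0.0667 / 0.0638 = 1.05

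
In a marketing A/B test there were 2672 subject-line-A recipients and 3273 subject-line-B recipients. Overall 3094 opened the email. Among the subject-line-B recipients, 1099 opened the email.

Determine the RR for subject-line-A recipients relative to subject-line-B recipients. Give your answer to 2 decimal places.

RR = 2.22

subject-line-A recipients with the outcome: 3094 − 1099 = 1995
subject-line-A recipients without the outcome: 2672 − 1995 = 677
subject-line-B recipients without the outcome: 3273 − 1099 = 2174
risk, subject-line-A recipients = 1995/2672 = 0.7466
risk, subject-line-B recipients = 1099/3273 = 0.3358
RR = 0.7466 / 0.3358 = 2.22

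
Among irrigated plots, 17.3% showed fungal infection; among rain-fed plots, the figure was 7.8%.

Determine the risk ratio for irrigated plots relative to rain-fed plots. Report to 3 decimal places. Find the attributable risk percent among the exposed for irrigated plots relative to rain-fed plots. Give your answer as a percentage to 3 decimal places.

RR = 2.218; AR% = 54.913%

RR = 0.1730 / 0.0780 = 2.218
AR% = (0.1730 − 0.0780) / 0.1730 = 0.5491 → 54.913%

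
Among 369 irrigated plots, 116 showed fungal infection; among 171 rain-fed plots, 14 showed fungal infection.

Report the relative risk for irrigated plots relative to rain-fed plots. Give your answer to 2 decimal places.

risk, irrigated plots = 116/369 = 0.3144
risk, rain-fed plots = 14/171 = 0.0819
RR = 0.3144 / 0.0819 = 3.84

3.84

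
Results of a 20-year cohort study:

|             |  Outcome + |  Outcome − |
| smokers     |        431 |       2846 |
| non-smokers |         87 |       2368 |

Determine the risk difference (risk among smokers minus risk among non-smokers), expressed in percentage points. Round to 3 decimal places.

RD: 9.608

risk, smokers = 431/3277 = 0.13152
risk, non-smokers = 87/2455 = 0.03544
risk difference = 0.13152 − 0.03544 = 0.09608 → 9.608 percentage points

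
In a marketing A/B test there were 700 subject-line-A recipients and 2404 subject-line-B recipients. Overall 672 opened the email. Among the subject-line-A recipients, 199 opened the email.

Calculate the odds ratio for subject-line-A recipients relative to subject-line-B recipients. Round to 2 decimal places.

subject-line-A recipients without the outcome: 700 − 199 = 501
subject-line-B recipients with the outcome: 672 − 199 = 473
subject-line-B recipients without the outcome: 2404 − 473 = 1931
OR = (199 × 1931) / (501 × 473) = 384269/236973 ≈ 1.62

OR = 1.62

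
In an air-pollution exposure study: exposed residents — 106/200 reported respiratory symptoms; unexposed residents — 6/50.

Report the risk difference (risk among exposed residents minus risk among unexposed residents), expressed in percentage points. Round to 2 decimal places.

RD: 41.00

risk, exposed residents = 106/200 = 0.5300
risk, unexposed residents = 6/50 = 0.1200
risk difference = 0.5300 − 0.1200 = 0.4100 → 41.00 percentage points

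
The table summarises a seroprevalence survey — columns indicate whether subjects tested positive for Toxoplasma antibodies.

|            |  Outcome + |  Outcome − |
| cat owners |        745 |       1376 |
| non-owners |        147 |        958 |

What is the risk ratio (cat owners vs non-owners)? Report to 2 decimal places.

risk, cat owners = 745/2121 = 0.3512
risk, non-owners = 147/1105 = 0.1330
RR = 0.3512 / 0.1330 = 2.64

RR ≈ 2.64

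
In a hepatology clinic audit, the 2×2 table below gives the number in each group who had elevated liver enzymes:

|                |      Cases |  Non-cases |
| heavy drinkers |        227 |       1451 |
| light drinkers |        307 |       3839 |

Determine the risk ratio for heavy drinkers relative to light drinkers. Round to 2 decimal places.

risk, heavy drinkers = 227/1678 = 0.1353
risk, light drinkers = 307/4146 = 0.0740
RR = 0.1353 / 0.0740 = 1.83

1.83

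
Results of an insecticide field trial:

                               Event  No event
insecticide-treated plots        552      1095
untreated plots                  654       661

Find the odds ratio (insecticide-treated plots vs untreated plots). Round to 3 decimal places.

OR = (552 × 661) / (1095 × 654) = 364872/716130 ≈ 0.510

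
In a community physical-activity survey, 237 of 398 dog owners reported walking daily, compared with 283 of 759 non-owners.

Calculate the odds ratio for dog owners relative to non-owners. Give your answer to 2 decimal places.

OR = 2.48

odds, dog owners = 237/161 = 1.4720
odds, non-owners = 283/476 = 0.5945
OR = 1.4720 / 0.5945 = 2.48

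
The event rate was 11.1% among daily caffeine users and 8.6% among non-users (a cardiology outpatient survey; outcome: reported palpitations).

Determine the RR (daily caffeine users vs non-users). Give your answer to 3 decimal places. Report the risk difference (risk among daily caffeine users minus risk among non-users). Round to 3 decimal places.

RR = 0.1110 / 0.0860 = 1.291
risk difference = 0.1110 − 0.0860 = 0.025

RR = 1.291; RD = 0.025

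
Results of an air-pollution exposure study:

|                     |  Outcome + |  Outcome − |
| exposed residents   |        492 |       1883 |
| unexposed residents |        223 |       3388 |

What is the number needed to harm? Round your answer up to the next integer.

risk, exposed residents = 492/2375 = 0.207158
risk, unexposed residents = 223/3611 = 0.061756
absolute risk difference = 0.145402
1 / 0.145402 = 6.877 → round up → 7

7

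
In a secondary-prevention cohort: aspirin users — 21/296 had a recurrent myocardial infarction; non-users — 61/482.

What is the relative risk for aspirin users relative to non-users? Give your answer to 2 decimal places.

risk, aspirin users = 21/296 = 0.0709
risk, non-users = 61/482 = 0.1266
RR = 0.0709 / 0.1266 = 0.56

0.56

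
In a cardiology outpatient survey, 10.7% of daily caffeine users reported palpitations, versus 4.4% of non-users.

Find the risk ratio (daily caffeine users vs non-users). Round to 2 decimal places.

RR = 0.10700 / 0.04400 = 2.43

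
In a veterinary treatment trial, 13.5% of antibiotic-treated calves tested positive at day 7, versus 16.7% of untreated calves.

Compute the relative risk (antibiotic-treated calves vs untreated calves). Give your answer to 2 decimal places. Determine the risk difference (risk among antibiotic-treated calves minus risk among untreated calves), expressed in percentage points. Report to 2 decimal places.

RR = 0.81; RD = -3.20

RR = 0.1350 / 0.1670 = 0.81
risk difference = 0.1350 − 0.1670 = -0.0320 → -3.20 percentage points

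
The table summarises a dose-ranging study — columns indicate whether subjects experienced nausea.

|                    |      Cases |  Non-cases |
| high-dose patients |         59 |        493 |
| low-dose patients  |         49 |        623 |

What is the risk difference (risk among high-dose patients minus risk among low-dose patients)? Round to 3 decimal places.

risk, high-dose patients = 59/552 = 0.1069
risk, low-dose patients = 49/672 = 0.0729
risk difference = 0.1069 − 0.0729 = 0.034

RD = 0.034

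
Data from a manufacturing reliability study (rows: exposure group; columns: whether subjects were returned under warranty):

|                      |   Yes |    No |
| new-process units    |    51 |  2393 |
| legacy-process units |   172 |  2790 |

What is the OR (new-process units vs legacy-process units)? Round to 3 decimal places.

odds, new-process units = 51/2393 = 0.02131
odds, legacy-process units = 172/2790 = 0.06165
OR = 0.02131 / 0.06165 = 0.346

OR ≈ 0.346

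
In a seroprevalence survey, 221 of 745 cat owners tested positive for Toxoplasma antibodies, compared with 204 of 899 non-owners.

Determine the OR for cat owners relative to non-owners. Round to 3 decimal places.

OR = (221 × 695) / (524 × 204) = 153595/106896 ≈ 1.437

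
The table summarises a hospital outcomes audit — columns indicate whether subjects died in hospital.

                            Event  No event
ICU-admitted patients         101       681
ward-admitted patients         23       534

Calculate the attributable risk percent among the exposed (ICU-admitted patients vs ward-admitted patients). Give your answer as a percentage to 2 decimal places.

68.03%

risk, ICU-admitted patients = 101/782 = 0.12916
risk, ward-admitted patients = 23/557 = 0.04129
AR% = (0.12916 − 0.04129) / 0.12916 = 0.6803 → 68.03%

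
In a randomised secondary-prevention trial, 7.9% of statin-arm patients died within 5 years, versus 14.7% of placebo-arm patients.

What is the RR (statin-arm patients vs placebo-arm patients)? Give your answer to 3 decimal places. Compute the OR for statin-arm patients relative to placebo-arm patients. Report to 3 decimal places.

RR = 0.0790 / 0.1470 = 0.537
odds, statin-arm patients = 0.0790/0.9210 = 0.0858
odds, placebo-arm patients = 0.1470/0.8530 = 0.1723
OR = 0.0858 / 0.1723 = 0.498

RR = 0.537; OR = 0.498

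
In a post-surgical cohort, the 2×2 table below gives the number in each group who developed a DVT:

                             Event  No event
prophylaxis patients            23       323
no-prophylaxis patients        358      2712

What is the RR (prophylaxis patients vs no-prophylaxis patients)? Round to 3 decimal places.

0.570

risk, prophylaxis patients = 23/346 = 0.0665
risk, no-prophylaxis patients = 358/3070 = 0.1166
RR = 0.0665 / 0.1166 = 0.570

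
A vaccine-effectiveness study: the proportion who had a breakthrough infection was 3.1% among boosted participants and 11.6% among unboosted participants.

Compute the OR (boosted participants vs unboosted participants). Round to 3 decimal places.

odds, boosted participants = 0.03100/0.96900 = 0.03199
odds, unboosted participants = 0.11600/0.88400 = 0.13122
OR = 0.03199 / 0.13122 = 0.244

0.244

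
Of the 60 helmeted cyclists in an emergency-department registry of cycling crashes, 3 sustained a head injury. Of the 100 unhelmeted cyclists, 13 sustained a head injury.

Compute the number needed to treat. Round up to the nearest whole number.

risk, helmeted cyclists = 3/60 = 0.050000
risk, unhelmeted cyclists = 13/100 = 0.130000
absolute risk difference = 0.080000
1 / 0.080000 = 12.500 → round up → 13

13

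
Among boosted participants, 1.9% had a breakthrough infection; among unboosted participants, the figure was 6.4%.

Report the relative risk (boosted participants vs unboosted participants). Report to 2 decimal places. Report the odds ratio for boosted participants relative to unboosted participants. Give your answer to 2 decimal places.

RR = 0.01900 / 0.06400 = 0.30
odds, boosted participants = 0.01900/0.98100 = 0.01937
odds, unboosted participants = 0.06400/0.93600 = 0.06838
OR = 0.01937 / 0.06838 = 0.28

RR = 0.30; OR = 0.28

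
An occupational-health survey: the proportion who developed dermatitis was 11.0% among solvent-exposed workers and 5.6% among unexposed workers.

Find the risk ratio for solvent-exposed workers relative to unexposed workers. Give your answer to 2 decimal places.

RR = 0.1100 / 0.0560 = 1.96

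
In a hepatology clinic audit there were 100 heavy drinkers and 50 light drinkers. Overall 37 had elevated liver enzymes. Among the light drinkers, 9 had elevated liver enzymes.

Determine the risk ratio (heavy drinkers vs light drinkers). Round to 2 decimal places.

heavy drinkers with the outcome: 37 − 9 = 28
heavy drinkers without the outcome: 100 − 28 = 72
light drinkers without the outcome: 50 − 9 = 41
risk, heavy drinkers = 28/100 = 0.2800
risk, light drinkers = 9/50 = 0.1800
RR = 0.2800 / 0.1800 = 1.56

1.56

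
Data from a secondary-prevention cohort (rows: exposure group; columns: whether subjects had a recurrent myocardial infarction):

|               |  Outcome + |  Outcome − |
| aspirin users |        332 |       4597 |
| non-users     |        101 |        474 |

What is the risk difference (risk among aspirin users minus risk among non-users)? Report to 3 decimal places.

RD ≈ -0.108

risk, aspirin users = 332/4929 = 0.0674
risk, non-users = 101/575 = 0.1757
risk difference = 0.0674 − 0.1757 = -0.108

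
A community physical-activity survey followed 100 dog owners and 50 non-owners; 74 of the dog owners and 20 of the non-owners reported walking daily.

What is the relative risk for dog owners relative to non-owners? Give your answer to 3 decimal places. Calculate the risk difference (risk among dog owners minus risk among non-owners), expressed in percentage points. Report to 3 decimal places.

RR = 1.850; RD = 34.000

risk, dog owners = 74/100 = 0.7400
risk, non-owners = 20/50 = 0.4000
RR = 0.7400 / 0.4000 = 1.850
risk difference = 0.7400 − 0.4000 = 0.3400 → 34.000 percentage points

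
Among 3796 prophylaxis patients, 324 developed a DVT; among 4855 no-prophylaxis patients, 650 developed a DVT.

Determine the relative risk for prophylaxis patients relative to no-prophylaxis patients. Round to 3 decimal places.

risk, prophylaxis patients = 324/3796 = 0.0854
risk, no-prophylaxis patients = 650/4855 = 0.1339
RR = 0.0854 / 0.1339 = 0.638

0.638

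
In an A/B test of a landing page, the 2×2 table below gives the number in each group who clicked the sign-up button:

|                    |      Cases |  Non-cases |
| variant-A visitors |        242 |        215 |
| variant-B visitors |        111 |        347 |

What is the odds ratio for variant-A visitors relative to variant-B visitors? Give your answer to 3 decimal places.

odds, variant-A visitors = 242/215 = 1.1256
odds, variant-B visitors = 111/347 = 0.3199
OR = 1.1256 / 0.3199 = 3.519

OR ≈ 3.519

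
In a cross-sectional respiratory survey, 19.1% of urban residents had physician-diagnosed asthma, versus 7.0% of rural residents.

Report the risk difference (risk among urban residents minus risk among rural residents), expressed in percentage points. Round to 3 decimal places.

risk difference = 0.1910 − 0.0700 = 0.1210 → 12.100 percentage points

12.100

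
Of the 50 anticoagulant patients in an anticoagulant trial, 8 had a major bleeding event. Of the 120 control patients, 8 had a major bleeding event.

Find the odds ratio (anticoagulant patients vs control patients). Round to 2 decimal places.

OR = (8 × 112) / (42 × 8) = 896/336 ≈ 2.67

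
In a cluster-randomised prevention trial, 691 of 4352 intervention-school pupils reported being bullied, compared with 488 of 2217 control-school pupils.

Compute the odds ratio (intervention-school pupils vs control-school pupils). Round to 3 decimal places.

0.669

odds, intervention-school pupils = 691/3661 = 0.1887
odds, control-school pupils = 488/1729 = 0.2822
OR = 0.1887 / 0.2822 = 0.669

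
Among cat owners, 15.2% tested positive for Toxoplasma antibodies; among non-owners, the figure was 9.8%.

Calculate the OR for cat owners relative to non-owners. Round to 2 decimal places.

OR: 1.65

odds, cat owners = 0.1520/0.8480 = 0.1792
odds, non-owners = 0.0980/0.9020 = 0.1086
OR = 0.1792 / 0.1086 = 1.65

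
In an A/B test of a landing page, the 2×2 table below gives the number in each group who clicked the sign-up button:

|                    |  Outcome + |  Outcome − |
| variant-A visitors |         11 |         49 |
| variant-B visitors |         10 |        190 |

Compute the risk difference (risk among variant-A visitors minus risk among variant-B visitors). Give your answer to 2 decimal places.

RD: 0.13

risk, variant-A visitors = 11/60 = 0.1833
risk, variant-B visitors = 10/200 = 0.0500
risk difference = 0.1833 − 0.0500 = 0.13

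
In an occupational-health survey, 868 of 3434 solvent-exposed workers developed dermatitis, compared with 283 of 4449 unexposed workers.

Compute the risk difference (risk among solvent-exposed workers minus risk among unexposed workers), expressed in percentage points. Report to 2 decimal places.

RD: 18.92

risk, solvent-exposed workers = 868/3434 = 0.2528
risk, unexposed workers = 283/4449 = 0.0636
risk difference = 0.2528 − 0.0636 = 0.1892 → 18.92 percentage points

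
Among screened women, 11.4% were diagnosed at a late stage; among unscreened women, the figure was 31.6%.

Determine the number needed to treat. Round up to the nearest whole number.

5

absolute risk difference = 0.202000
1 / 0.202000 = 4.950 → round up → 5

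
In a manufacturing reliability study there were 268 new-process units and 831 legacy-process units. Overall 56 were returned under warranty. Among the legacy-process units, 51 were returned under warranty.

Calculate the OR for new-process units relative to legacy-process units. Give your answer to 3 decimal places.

new-process units with the outcome: 56 − 51 = 5
new-process units without the outcome: 268 − 5 = 263
legacy-process units without the outcome: 831 − 51 = 780
odds, new-process units = 5/263 = 0.01901
odds, legacy-process units = 51/780 = 0.06538
OR = 0.01901 / 0.06538 = 0.291

OR: 0.291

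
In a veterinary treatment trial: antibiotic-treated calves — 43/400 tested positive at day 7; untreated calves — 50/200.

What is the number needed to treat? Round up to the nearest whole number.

NNT: 8

risk, antibiotic-treated calves = 43/400 = 0.107500
risk, untreated calves = 50/200 = 0.250000
absolute risk difference = 0.142500
1 / 0.142500 = 7.018 → round up → 8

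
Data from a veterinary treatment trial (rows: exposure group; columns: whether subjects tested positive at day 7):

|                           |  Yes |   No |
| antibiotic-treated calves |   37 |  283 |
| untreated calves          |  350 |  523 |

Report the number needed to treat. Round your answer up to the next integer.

4

risk, antibiotic-treated calves = 37/320 = 0.115625
risk, untreated calves = 350/873 = 0.400916
absolute risk difference = 0.285291
1 / 0.285291 = 3.505 → round up → 4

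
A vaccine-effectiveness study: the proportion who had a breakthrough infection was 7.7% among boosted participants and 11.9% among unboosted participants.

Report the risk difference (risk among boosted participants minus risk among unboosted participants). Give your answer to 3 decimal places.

risk difference = 0.0770 − 0.1190 = -0.042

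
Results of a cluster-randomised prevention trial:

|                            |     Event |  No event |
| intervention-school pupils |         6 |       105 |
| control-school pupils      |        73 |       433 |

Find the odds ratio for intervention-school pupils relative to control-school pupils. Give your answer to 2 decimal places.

odds, intervention-school pupils = 6/105 = 0.0571
odds, control-school pupils = 73/433 = 0.1686
OR = 0.0571 / 0.1686 = 0.34

OR = 0.34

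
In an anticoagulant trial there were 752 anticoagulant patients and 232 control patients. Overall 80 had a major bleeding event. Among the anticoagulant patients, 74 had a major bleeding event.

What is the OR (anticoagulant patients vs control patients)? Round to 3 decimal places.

4.111

anticoagulant patients without the outcome: 752 − 74 = 678
control patients with the outcome: 80 − 74 = 6
control patients without the outcome: 232 − 6 = 226
OR = (74 × 226) / (678 × 6) = 16724/4068 ≈ 4.111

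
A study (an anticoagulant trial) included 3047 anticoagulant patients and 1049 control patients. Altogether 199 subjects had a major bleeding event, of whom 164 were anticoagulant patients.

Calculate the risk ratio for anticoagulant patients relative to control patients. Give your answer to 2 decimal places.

anticoagulant patients without the outcome: 3047 − 164 = 2883
control patients with the outcome: 199 − 164 = 35
control patients without the outcome: 1049 − 35 = 1014
risk, anticoagulant patients = 164/3047 = 0.05382
risk, control patients = 35/1049 = 0.03337
RR = 0.05382 / 0.03337 = 1.61

1.61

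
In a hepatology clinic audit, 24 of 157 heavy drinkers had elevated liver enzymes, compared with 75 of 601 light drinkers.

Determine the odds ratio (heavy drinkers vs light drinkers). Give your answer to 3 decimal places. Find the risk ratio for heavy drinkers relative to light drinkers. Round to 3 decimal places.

OR = (24 × 526) / (133 × 75) = 12624/9975 ≈ 1.266
risk, heavy drinkers = 24/157 = 0.1529
risk, light drinkers = 75/601 = 0.1248
RR = 0.1529 / 0.1248 = 1.225

OR = 1.266; RR = 1.225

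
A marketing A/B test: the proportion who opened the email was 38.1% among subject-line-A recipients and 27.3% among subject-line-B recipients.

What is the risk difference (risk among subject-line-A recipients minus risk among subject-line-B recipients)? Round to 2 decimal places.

risk difference = 0.3810 − 0.2730 = 0.11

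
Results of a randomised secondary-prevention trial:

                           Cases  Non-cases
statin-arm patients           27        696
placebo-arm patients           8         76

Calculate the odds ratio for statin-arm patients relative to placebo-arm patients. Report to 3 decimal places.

OR = (27 × 76) / (696 × 8) = 2052/5568 ≈ 0.369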